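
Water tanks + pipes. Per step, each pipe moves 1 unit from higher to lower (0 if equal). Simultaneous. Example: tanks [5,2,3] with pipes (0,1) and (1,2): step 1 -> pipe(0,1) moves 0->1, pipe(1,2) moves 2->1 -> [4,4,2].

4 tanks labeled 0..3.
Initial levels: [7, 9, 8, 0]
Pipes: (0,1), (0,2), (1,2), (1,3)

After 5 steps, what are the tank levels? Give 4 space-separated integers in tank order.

Answer: 7 6 6 5

Derivation:
Step 1: flows [1->0,2->0,1->2,1->3] -> levels [9 6 8 1]
Step 2: flows [0->1,0->2,2->1,1->3] -> levels [7 7 8 2]
Step 3: flows [0=1,2->0,2->1,1->3] -> levels [8 7 6 3]
Step 4: flows [0->1,0->2,1->2,1->3] -> levels [6 6 8 4]
Step 5: flows [0=1,2->0,2->1,1->3] -> levels [7 6 6 5]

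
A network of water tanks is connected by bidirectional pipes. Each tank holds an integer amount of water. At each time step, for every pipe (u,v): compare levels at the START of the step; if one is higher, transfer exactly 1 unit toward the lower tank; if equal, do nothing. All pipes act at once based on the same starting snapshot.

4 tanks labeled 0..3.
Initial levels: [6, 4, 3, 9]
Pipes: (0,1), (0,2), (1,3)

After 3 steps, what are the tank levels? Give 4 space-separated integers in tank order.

Answer: 5 6 5 6

Derivation:
Step 1: flows [0->1,0->2,3->1] -> levels [4 6 4 8]
Step 2: flows [1->0,0=2,3->1] -> levels [5 6 4 7]
Step 3: flows [1->0,0->2,3->1] -> levels [5 6 5 6]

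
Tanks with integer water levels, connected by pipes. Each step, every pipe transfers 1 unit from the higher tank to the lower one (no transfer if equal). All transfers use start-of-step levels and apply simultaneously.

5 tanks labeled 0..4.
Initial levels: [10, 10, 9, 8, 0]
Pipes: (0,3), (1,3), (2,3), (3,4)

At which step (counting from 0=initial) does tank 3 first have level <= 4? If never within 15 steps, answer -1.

Step 1: flows [0->3,1->3,2->3,3->4] -> levels [9 9 8 10 1]
Step 2: flows [3->0,3->1,3->2,3->4] -> levels [10 10 9 6 2]
Step 3: flows [0->3,1->3,2->3,3->4] -> levels [9 9 8 8 3]
Step 4: flows [0->3,1->3,2=3,3->4] -> levels [8 8 8 9 4]
Step 5: flows [3->0,3->1,3->2,3->4] -> levels [9 9 9 5 5]
Step 6: flows [0->3,1->3,2->3,3=4] -> levels [8 8 8 8 5]
Step 7: flows [0=3,1=3,2=3,3->4] -> levels [8 8 8 7 6]
Step 8: flows [0->3,1->3,2->3,3->4] -> levels [7 7 7 9 7]
Step 9: flows [3->0,3->1,3->2,3->4] -> levels [8 8 8 5 8]
Step 10: flows [0->3,1->3,2->3,4->3] -> levels [7 7 7 9 7]
  -> period-2 cycle (repeats step 8); tank 3 never drops to <=4
Tank 3 never reaches <=4 within 15 steps

Answer: -1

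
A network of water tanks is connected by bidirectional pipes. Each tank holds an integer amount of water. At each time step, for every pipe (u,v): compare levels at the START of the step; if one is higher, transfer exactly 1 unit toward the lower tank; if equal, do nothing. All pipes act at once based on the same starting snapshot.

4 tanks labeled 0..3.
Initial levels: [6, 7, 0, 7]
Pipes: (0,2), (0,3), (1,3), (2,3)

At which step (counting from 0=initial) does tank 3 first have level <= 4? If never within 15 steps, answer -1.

Answer: 3

Derivation:
Step 1: flows [0->2,3->0,1=3,3->2] -> levels [6 7 2 5]
Step 2: flows [0->2,0->3,1->3,3->2] -> levels [4 6 4 6]
Step 3: flows [0=2,3->0,1=3,3->2] -> levels [5 6 5 4]
Tank 3 first reaches <=4 at step 3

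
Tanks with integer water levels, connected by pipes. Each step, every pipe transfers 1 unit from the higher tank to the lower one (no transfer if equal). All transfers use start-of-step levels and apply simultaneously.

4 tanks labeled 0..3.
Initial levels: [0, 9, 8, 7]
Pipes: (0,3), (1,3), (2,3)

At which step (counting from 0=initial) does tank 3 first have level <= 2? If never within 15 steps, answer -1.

Answer: -1

Derivation:
Step 1: flows [3->0,1->3,2->3] -> levels [1 8 7 8]
Step 2: flows [3->0,1=3,3->2] -> levels [2 8 8 6]
Step 3: flows [3->0,1->3,2->3] -> levels [3 7 7 7]
Step 4: flows [3->0,1=3,2=3] -> levels [4 7 7 6]
Step 5: flows [3->0,1->3,2->3] -> levels [5 6 6 7]
Step 6: flows [3->0,3->1,3->2] -> levels [6 7 7 4]
Step 7: flows [0->3,1->3,2->3] -> levels [5 6 6 7]
  -> period-2 cycle (repeats step 5); tank 3 never drops to <=2
Tank 3 never reaches <=2 within 15 steps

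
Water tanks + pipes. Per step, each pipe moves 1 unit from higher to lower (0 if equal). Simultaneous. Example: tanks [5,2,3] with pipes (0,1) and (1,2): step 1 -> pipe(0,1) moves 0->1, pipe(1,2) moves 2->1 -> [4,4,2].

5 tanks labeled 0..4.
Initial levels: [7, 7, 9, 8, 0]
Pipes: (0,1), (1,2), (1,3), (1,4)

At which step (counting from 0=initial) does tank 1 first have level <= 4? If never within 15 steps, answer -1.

Answer: 6

Derivation:
Step 1: flows [0=1,2->1,3->1,1->4] -> levels [7 8 8 7 1]
Step 2: flows [1->0,1=2,1->3,1->4] -> levels [8 5 8 8 2]
Step 3: flows [0->1,2->1,3->1,1->4] -> levels [7 7 7 7 3]
Step 4: flows [0=1,1=2,1=3,1->4] -> levels [7 6 7 7 4]
Step 5: flows [0->1,2->1,3->1,1->4] -> levels [6 8 6 6 5]
Step 6: flows [1->0,1->2,1->3,1->4] -> levels [7 4 7 7 6]
Tank 1 first reaches <=4 at step 6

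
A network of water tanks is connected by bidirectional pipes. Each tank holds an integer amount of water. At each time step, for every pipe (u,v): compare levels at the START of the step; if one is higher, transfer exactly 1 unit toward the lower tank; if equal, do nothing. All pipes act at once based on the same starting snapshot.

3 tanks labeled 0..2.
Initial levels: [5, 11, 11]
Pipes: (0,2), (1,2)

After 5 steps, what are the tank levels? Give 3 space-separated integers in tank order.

Answer: 9 9 9

Derivation:
Step 1: flows [2->0,1=2] -> levels [6 11 10]
Step 2: flows [2->0,1->2] -> levels [7 10 10]
Step 3: flows [2->0,1=2] -> levels [8 10 9]
Step 4: flows [2->0,1->2] -> levels [9 9 9]
Step 5: flows [0=2,1=2] -> levels [9 9 9]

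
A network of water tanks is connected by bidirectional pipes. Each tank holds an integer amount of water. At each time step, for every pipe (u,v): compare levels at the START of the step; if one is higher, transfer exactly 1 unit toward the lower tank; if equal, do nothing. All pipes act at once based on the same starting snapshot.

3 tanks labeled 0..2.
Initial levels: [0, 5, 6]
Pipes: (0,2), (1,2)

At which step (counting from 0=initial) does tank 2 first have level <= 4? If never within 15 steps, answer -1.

Step 1: flows [2->0,2->1] -> levels [1 6 4]
Tank 2 first reaches <=4 at step 1

Answer: 1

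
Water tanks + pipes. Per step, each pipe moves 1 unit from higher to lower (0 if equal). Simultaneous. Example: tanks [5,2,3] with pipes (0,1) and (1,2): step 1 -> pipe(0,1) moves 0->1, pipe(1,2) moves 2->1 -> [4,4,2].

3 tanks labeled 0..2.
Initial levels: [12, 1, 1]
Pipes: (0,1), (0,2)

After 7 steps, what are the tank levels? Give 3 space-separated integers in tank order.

Step 1: flows [0->1,0->2] -> levels [10 2 2]
Step 2: flows [0->1,0->2] -> levels [8 3 3]
Step 3: flows [0->1,0->2] -> levels [6 4 4]
Step 4: flows [0->1,0->2] -> levels [4 5 5]
Step 5: flows [1->0,2->0] -> levels [6 4 4]
  -> period-2 cycle: step 5 state = step 3 state
  -> state at step 7: (7-3) mod 2 = 0, same as step 3 -> [6 4 4]

Answer: 6 4 4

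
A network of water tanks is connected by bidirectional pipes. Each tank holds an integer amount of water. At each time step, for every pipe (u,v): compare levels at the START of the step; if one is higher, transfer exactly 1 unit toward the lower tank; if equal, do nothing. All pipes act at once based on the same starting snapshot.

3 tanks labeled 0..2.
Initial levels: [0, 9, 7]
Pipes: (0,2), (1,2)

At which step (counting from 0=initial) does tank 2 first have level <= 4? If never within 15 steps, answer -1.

Step 1: flows [2->0,1->2] -> levels [1 8 7]
Step 2: flows [2->0,1->2] -> levels [2 7 7]
Step 3: flows [2->0,1=2] -> levels [3 7 6]
Step 4: flows [2->0,1->2] -> levels [4 6 6]
Step 5: flows [2->0,1=2] -> levels [5 6 5]
Step 6: flows [0=2,1->2] -> levels [5 5 6]
Step 7: flows [2->0,2->1] -> levels [6 6 4]
Tank 2 first reaches <=4 at step 7

Answer: 7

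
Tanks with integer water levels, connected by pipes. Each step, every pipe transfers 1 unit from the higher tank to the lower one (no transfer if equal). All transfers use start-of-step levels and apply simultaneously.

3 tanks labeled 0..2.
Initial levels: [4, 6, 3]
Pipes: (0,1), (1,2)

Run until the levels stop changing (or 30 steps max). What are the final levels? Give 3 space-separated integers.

Step 1: flows [1->0,1->2] -> levels [5 4 4]
Step 2: flows [0->1,1=2] -> levels [4 5 4]
Step 3: flows [1->0,1->2] -> levels [5 3 5]
Step 4: flows [0->1,2->1] -> levels [4 5 4]
  -> period-2 cycle: step 4 state = step 2 state; never stabilizes
  -> state at step 30: (30-2) mod 2 = 0, same as step 2 -> [4 5 4]

Answer: 4 5 4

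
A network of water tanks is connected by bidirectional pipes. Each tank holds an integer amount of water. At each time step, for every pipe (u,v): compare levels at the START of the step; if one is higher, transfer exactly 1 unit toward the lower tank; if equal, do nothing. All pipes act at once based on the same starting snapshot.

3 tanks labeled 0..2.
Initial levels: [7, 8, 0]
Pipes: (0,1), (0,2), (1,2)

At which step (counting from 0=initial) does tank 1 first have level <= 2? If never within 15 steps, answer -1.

Step 1: flows [1->0,0->2,1->2] -> levels [7 6 2]
Step 2: flows [0->1,0->2,1->2] -> levels [5 6 4]
Step 3: flows [1->0,0->2,1->2] -> levels [5 4 6]
Step 4: flows [0->1,2->0,2->1] -> levels [5 6 4]
  -> period-2 cycle (repeats step 2); tank 1 never drops to <=2
Tank 1 never reaches <=2 within 15 steps

Answer: -1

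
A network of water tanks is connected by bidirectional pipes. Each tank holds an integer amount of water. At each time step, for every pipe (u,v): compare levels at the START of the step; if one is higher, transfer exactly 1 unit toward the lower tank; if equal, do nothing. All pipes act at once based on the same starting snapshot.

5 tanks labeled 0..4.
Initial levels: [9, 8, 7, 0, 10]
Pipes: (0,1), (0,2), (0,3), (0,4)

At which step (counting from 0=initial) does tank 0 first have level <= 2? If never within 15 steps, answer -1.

Step 1: flows [0->1,0->2,0->3,4->0] -> levels [7 9 8 1 9]
Step 2: flows [1->0,2->0,0->3,4->0] -> levels [9 8 7 2 8]
Step 3: flows [0->1,0->2,0->3,0->4] -> levels [5 9 8 3 9]
Step 4: flows [1->0,2->0,0->3,4->0] -> levels [7 8 7 4 8]
Step 5: flows [1->0,0=2,0->3,4->0] -> levels [8 7 7 5 7]
Step 6: flows [0->1,0->2,0->3,0->4] -> levels [4 8 8 6 8]
Step 7: flows [1->0,2->0,3->0,4->0] -> levels [8 7 7 5 7]
  -> period-2 cycle (repeats step 5); tank 0 never drops to <=2
Tank 0 never reaches <=2 within 15 steps

Answer: -1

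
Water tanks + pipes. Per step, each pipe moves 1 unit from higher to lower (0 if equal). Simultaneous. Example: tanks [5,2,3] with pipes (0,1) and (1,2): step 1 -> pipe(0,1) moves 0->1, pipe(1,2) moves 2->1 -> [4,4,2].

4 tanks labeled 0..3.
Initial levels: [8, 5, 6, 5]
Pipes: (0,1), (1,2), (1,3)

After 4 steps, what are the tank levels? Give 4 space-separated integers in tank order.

Answer: 7 5 6 6

Derivation:
Step 1: flows [0->1,2->1,1=3] -> levels [7 7 5 5]
Step 2: flows [0=1,1->2,1->3] -> levels [7 5 6 6]
Step 3: flows [0->1,2->1,3->1] -> levels [6 8 5 5]
Step 4: flows [1->0,1->2,1->3] -> levels [7 5 6 6]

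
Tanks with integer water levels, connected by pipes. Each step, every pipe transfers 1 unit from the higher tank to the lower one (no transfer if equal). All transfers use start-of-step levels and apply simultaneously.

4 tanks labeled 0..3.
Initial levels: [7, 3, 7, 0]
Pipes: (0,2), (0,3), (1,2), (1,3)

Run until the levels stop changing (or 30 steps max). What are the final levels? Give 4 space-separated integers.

Answer: 4 3 5 5

Derivation:
Step 1: flows [0=2,0->3,2->1,1->3] -> levels [6 3 6 2]
Step 2: flows [0=2,0->3,2->1,1->3] -> levels [5 3 5 4]
Step 3: flows [0=2,0->3,2->1,3->1] -> levels [4 5 4 4]
Step 4: flows [0=2,0=3,1->2,1->3] -> levels [4 3 5 5]
Step 5: flows [2->0,3->0,2->1,3->1] -> levels [6 5 3 3]
Step 6: flows [0->2,0->3,1->2,1->3] -> levels [4 3 5 5]
  -> period-2 cycle: step 6 state = step 4 state; never stabilizes
  -> state at step 30: (30-4) mod 2 = 0, same as step 4 -> [4 3 5 5]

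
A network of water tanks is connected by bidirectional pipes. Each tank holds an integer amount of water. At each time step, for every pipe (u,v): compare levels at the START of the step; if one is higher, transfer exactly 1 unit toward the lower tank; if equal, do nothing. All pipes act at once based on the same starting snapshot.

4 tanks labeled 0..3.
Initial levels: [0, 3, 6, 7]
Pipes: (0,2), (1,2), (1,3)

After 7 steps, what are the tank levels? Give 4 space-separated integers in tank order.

Step 1: flows [2->0,2->1,3->1] -> levels [1 5 4 6]
Step 2: flows [2->0,1->2,3->1] -> levels [2 5 4 5]
Step 3: flows [2->0,1->2,1=3] -> levels [3 4 4 5]
Step 4: flows [2->0,1=2,3->1] -> levels [4 5 3 4]
Step 5: flows [0->2,1->2,1->3] -> levels [3 3 5 5]
Step 6: flows [2->0,2->1,3->1] -> levels [4 5 3 4]
  -> period-2 cycle: step 6 state = step 4 state
  -> state at step 7: (7-4) mod 2 = 1, same as step 5 -> [3 3 5 5]

Answer: 3 3 5 5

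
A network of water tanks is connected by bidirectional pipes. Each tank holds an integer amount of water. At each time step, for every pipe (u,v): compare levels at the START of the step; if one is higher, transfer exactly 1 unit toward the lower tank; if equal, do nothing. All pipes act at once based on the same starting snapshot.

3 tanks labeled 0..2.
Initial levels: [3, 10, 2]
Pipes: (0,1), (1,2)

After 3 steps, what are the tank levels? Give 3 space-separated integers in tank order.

Step 1: flows [1->0,1->2] -> levels [4 8 3]
Step 2: flows [1->0,1->2] -> levels [5 6 4]
Step 3: flows [1->0,1->2] -> levels [6 4 5]

Answer: 6 4 5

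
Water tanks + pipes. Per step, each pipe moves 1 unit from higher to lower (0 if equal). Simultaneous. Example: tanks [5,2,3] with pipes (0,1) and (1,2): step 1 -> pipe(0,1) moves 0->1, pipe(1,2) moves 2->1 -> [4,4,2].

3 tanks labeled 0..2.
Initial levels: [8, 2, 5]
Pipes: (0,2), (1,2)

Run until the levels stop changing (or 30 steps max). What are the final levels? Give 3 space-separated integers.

Answer: 5 5 5

Derivation:
Step 1: flows [0->2,2->1] -> levels [7 3 5]
Step 2: flows [0->2,2->1] -> levels [6 4 5]
Step 3: flows [0->2,2->1] -> levels [5 5 5]
Step 4: flows [0=2,1=2] -> levels [5 5 5]
  -> stable (no change)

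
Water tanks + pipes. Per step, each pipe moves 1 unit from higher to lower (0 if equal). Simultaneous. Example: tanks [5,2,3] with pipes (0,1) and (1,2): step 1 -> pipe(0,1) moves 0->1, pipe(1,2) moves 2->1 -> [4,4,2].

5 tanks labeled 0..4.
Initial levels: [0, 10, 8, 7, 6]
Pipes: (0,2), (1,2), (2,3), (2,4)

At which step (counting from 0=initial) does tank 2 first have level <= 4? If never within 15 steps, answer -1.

Step 1: flows [2->0,1->2,2->3,2->4] -> levels [1 9 6 8 7]
Step 2: flows [2->0,1->2,3->2,4->2] -> levels [2 8 8 7 6]
Step 3: flows [2->0,1=2,2->3,2->4] -> levels [3 8 5 8 7]
Step 4: flows [2->0,1->2,3->2,4->2] -> levels [4 7 7 7 6]
Step 5: flows [2->0,1=2,2=3,2->4] -> levels [5 7 5 7 7]
Step 6: flows [0=2,1->2,3->2,4->2] -> levels [5 6 8 6 6]
Step 7: flows [2->0,2->1,2->3,2->4] -> levels [6 7 4 7 7]
Tank 2 first reaches <=4 at step 7

Answer: 7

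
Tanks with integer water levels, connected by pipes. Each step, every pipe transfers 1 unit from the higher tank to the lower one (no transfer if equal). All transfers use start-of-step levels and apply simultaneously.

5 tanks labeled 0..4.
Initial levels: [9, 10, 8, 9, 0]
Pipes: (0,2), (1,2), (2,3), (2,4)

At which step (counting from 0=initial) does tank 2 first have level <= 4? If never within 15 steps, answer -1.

Answer: -1

Derivation:
Step 1: flows [0->2,1->2,3->2,2->4] -> levels [8 9 10 8 1]
Step 2: flows [2->0,2->1,2->3,2->4] -> levels [9 10 6 9 2]
Step 3: flows [0->2,1->2,3->2,2->4] -> levels [8 9 8 8 3]
Step 4: flows [0=2,1->2,2=3,2->4] -> levels [8 8 8 8 4]
Step 5: flows [0=2,1=2,2=3,2->4] -> levels [8 8 7 8 5]
Step 6: flows [0->2,1->2,3->2,2->4] -> levels [7 7 9 7 6]
Step 7: flows [2->0,2->1,2->3,2->4] -> levels [8 8 5 8 7]
Step 8: flows [0->2,1->2,3->2,4->2] -> levels [7 7 9 7 6]
  -> period-2 cycle (repeats step 6); tank 2 never drops to <=4
Tank 2 never reaches <=4 within 15 steps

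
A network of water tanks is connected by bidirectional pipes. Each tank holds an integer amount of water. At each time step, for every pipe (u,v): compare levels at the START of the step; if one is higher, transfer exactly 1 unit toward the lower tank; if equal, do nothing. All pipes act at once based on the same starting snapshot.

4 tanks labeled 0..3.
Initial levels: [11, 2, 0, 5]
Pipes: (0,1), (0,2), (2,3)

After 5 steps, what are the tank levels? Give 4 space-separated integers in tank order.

Answer: 6 4 3 5

Derivation:
Step 1: flows [0->1,0->2,3->2] -> levels [9 3 2 4]
Step 2: flows [0->1,0->2,3->2] -> levels [7 4 4 3]
Step 3: flows [0->1,0->2,2->3] -> levels [5 5 4 4]
Step 4: flows [0=1,0->2,2=3] -> levels [4 5 5 4]
Step 5: flows [1->0,2->0,2->3] -> levels [6 4 3 5]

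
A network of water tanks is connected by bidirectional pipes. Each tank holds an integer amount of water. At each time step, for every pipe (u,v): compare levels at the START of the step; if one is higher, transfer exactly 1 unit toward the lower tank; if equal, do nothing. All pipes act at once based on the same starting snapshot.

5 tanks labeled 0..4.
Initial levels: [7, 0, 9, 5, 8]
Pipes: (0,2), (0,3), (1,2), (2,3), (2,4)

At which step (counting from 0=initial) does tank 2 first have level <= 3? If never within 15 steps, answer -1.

Step 1: flows [2->0,0->3,2->1,2->3,2->4] -> levels [7 1 5 7 9]
Step 2: flows [0->2,0=3,2->1,3->2,4->2] -> levels [6 2 7 6 8]
Step 3: flows [2->0,0=3,2->1,2->3,4->2] -> levels [7 3 5 7 7]
Step 4: flows [0->2,0=3,2->1,3->2,4->2] -> levels [6 4 7 6 6]
Step 5: flows [2->0,0=3,2->1,2->3,2->4] -> levels [7 5 3 7 7]
Tank 2 first reaches <=3 at step 5

Answer: 5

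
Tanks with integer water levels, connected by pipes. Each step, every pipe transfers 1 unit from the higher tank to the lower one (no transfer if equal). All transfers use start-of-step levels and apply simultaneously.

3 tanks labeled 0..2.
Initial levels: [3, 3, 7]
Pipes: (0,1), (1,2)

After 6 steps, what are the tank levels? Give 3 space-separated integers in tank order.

Answer: 5 3 5

Derivation:
Step 1: flows [0=1,2->1] -> levels [3 4 6]
Step 2: flows [1->0,2->1] -> levels [4 4 5]
Step 3: flows [0=1,2->1] -> levels [4 5 4]
Step 4: flows [1->0,1->2] -> levels [5 3 5]
Step 5: flows [0->1,2->1] -> levels [4 5 4]
  -> period-2 cycle: step 5 state = step 3 state
  -> state at step 6: (6-3) mod 2 = 1, same as step 4 -> [5 3 5]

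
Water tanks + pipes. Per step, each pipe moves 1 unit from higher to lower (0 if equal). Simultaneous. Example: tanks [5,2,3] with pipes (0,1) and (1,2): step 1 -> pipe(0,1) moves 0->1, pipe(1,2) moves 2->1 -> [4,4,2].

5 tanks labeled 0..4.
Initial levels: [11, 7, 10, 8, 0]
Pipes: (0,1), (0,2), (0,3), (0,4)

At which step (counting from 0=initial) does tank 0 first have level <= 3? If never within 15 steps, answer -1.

Answer: -1

Derivation:
Step 1: flows [0->1,0->2,0->3,0->4] -> levels [7 8 11 9 1]
Step 2: flows [1->0,2->0,3->0,0->4] -> levels [9 7 10 8 2]
Step 3: flows [0->1,2->0,0->3,0->4] -> levels [7 8 9 9 3]
Step 4: flows [1->0,2->0,3->0,0->4] -> levels [9 7 8 8 4]
Step 5: flows [0->1,0->2,0->3,0->4] -> levels [5 8 9 9 5]
Step 6: flows [1->0,2->0,3->0,0=4] -> levels [8 7 8 8 5]
Step 7: flows [0->1,0=2,0=3,0->4] -> levels [6 8 8 8 6]
Step 8: flows [1->0,2->0,3->0,0=4] -> levels [9 7 7 7 6]
Step 9: flows [0->1,0->2,0->3,0->4] -> levels [5 8 8 8 7]
Step 10: flows [1->0,2->0,3->0,4->0] -> levels [9 7 7 7 6]
  -> period-2 cycle (repeats step 8); tank 0 never drops to <=3
Tank 0 never reaches <=3 within 15 steps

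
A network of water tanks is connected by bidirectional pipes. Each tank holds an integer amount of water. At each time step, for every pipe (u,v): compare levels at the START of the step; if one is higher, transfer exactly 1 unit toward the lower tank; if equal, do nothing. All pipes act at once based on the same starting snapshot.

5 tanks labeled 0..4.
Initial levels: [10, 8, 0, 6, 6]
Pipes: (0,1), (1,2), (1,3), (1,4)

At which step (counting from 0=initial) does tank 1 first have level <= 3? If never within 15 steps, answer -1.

Step 1: flows [0->1,1->2,1->3,1->4] -> levels [9 6 1 7 7]
Step 2: flows [0->1,1->2,3->1,4->1] -> levels [8 8 2 6 6]
Step 3: flows [0=1,1->2,1->3,1->4] -> levels [8 5 3 7 7]
Step 4: flows [0->1,1->2,3->1,4->1] -> levels [7 7 4 6 6]
Step 5: flows [0=1,1->2,1->3,1->4] -> levels [7 4 5 7 7]
Step 6: flows [0->1,2->1,3->1,4->1] -> levels [6 8 4 6 6]
Step 7: flows [1->0,1->2,1->3,1->4] -> levels [7 4 5 7 7]
  -> period-2 cycle (repeats step 5); tank 1 never drops to <=3
Tank 1 never reaches <=3 within 15 steps

Answer: -1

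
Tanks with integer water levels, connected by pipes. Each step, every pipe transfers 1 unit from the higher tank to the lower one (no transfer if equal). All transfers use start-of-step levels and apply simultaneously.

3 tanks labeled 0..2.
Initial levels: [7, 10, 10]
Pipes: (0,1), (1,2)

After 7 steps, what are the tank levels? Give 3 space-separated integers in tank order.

Answer: 9 9 9

Derivation:
Step 1: flows [1->0,1=2] -> levels [8 9 10]
Step 2: flows [1->0,2->1] -> levels [9 9 9]
Step 3: flows [0=1,1=2] -> levels [9 9 9]
  -> stable; steps 4..7 unchanged -> [9 9 9]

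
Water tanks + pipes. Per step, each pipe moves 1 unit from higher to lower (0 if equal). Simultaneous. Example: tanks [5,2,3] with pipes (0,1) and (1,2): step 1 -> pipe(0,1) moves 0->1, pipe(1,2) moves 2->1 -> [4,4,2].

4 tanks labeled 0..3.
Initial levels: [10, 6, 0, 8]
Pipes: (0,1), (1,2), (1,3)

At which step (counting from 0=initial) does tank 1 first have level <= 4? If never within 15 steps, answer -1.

Step 1: flows [0->1,1->2,3->1] -> levels [9 7 1 7]
Step 2: flows [0->1,1->2,1=3] -> levels [8 7 2 7]
Step 3: flows [0->1,1->2,1=3] -> levels [7 7 3 7]
Step 4: flows [0=1,1->2,1=3] -> levels [7 6 4 7]
Step 5: flows [0->1,1->2,3->1] -> levels [6 7 5 6]
Step 6: flows [1->0,1->2,1->3] -> levels [7 4 6 7]
Tank 1 first reaches <=4 at step 6

Answer: 6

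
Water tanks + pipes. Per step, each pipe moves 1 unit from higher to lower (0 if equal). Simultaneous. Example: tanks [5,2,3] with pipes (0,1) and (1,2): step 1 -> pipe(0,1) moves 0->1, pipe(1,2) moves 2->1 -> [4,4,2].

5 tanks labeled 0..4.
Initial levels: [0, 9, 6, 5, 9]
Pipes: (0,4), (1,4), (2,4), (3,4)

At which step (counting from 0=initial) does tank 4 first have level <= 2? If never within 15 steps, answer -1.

Answer: -1

Derivation:
Step 1: flows [4->0,1=4,4->2,4->3] -> levels [1 9 7 6 6]
Step 2: flows [4->0,1->4,2->4,3=4] -> levels [2 8 6 6 7]
Step 3: flows [4->0,1->4,4->2,4->3] -> levels [3 7 7 7 5]
Step 4: flows [4->0,1->4,2->4,3->4] -> levels [4 6 6 6 7]
Step 5: flows [4->0,4->1,4->2,4->3] -> levels [5 7 7 7 3]
Step 6: flows [0->4,1->4,2->4,3->4] -> levels [4 6 6 6 7]
  -> period-2 cycle (repeats step 4); tank 4 never drops to <=2
Tank 4 never reaches <=2 within 15 steps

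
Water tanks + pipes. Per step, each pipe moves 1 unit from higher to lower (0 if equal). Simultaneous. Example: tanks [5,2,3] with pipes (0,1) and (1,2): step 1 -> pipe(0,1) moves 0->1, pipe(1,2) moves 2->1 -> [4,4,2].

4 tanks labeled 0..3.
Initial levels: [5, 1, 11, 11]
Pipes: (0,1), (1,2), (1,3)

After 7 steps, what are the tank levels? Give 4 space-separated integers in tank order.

Step 1: flows [0->1,2->1,3->1] -> levels [4 4 10 10]
Step 2: flows [0=1,2->1,3->1] -> levels [4 6 9 9]
Step 3: flows [1->0,2->1,3->1] -> levels [5 7 8 8]
Step 4: flows [1->0,2->1,3->1] -> levels [6 8 7 7]
Step 5: flows [1->0,1->2,1->3] -> levels [7 5 8 8]
Step 6: flows [0->1,2->1,3->1] -> levels [6 8 7 7]
  -> period-2 cycle: step 6 state = step 4 state
  -> state at step 7: (7-4) mod 2 = 1, same as step 5 -> [7 5 8 8]

Answer: 7 5 8 8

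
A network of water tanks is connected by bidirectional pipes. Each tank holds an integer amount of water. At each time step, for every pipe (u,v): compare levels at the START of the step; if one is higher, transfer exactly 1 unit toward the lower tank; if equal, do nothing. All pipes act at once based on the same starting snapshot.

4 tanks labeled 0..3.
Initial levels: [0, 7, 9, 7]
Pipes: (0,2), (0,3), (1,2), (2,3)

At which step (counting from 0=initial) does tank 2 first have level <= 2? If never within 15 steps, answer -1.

Step 1: flows [2->0,3->0,2->1,2->3] -> levels [2 8 6 7]
Step 2: flows [2->0,3->0,1->2,3->2] -> levels [4 7 7 5]
Step 3: flows [2->0,3->0,1=2,2->3] -> levels [6 7 5 5]
Step 4: flows [0->2,0->3,1->2,2=3] -> levels [4 6 7 6]
Step 5: flows [2->0,3->0,2->1,2->3] -> levels [6 7 4 6]
Step 6: flows [0->2,0=3,1->2,3->2] -> levels [5 6 7 5]
Step 7: flows [2->0,0=3,2->1,2->3] -> levels [6 7 4 6]
  -> period-2 cycle (repeats step 5); tank 2 never drops to <=2
Tank 2 never reaches <=2 within 15 steps

Answer: -1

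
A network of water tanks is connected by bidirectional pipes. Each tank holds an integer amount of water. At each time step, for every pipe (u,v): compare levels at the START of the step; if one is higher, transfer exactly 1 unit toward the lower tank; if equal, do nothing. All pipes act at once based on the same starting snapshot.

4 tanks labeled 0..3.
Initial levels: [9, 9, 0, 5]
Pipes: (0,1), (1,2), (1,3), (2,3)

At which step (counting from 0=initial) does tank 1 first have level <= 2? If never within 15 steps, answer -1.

Answer: -1

Derivation:
Step 1: flows [0=1,1->2,1->3,3->2] -> levels [9 7 2 5]
Step 2: flows [0->1,1->2,1->3,3->2] -> levels [8 6 4 5]
Step 3: flows [0->1,1->2,1->3,3->2] -> levels [7 5 6 5]
Step 4: flows [0->1,2->1,1=3,2->3] -> levels [6 7 4 6]
Step 5: flows [1->0,1->2,1->3,3->2] -> levels [7 4 6 6]
Step 6: flows [0->1,2->1,3->1,2=3] -> levels [6 7 5 5]
Step 7: flows [1->0,1->2,1->3,2=3] -> levels [7 4 6 6]
  -> period-2 cycle (repeats step 5); tank 1 never drops to <=2
Tank 1 never reaches <=2 within 15 steps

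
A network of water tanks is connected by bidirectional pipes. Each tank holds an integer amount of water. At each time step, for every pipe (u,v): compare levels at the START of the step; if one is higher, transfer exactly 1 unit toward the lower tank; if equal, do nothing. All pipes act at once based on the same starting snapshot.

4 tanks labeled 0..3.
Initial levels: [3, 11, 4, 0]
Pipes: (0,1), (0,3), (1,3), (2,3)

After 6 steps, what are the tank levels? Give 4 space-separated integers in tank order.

Step 1: flows [1->0,0->3,1->3,2->3] -> levels [3 9 3 3]
Step 2: flows [1->0,0=3,1->3,2=3] -> levels [4 7 3 4]
Step 3: flows [1->0,0=3,1->3,3->2] -> levels [5 5 4 4]
Step 4: flows [0=1,0->3,1->3,2=3] -> levels [4 4 4 6]
Step 5: flows [0=1,3->0,3->1,3->2] -> levels [5 5 5 3]
Step 6: flows [0=1,0->3,1->3,2->3] -> levels [4 4 4 6]

Answer: 4 4 4 6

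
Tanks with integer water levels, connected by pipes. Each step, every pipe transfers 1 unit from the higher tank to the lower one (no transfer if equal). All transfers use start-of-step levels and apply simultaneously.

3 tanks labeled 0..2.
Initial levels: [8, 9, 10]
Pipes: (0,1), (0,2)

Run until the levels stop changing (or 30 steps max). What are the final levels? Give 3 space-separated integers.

Answer: 8 9 10

Derivation:
Step 1: flows [1->0,2->0] -> levels [10 8 9]
Step 2: flows [0->1,0->2] -> levels [8 9 10]
  -> period-2 cycle: step 2 state = step 0 state; never stabilizes
  -> state at step 30: (30-0) mod 2 = 0, same as step 0 -> [8 9 10]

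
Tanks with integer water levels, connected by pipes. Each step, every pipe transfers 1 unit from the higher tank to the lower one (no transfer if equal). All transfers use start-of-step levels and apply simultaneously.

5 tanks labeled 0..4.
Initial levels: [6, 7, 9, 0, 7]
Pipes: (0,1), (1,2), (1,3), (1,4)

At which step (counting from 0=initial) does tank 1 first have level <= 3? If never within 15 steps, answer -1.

Answer: -1

Derivation:
Step 1: flows [1->0,2->1,1->3,1=4] -> levels [7 6 8 1 7]
Step 2: flows [0->1,2->1,1->3,4->1] -> levels [6 8 7 2 6]
Step 3: flows [1->0,1->2,1->3,1->4] -> levels [7 4 8 3 7]
Step 4: flows [0->1,2->1,1->3,4->1] -> levels [6 6 7 4 6]
Step 5: flows [0=1,2->1,1->3,1=4] -> levels [6 6 6 5 6]
Step 6: flows [0=1,1=2,1->3,1=4] -> levels [6 5 6 6 6]
Step 7: flows [0->1,2->1,3->1,4->1] -> levels [5 9 5 5 5]
Step 8: flows [1->0,1->2,1->3,1->4] -> levels [6 5 6 6 6]
  -> period-2 cycle (repeats step 6); tank 1 never drops to <=3
Tank 1 never reaches <=3 within 15 steps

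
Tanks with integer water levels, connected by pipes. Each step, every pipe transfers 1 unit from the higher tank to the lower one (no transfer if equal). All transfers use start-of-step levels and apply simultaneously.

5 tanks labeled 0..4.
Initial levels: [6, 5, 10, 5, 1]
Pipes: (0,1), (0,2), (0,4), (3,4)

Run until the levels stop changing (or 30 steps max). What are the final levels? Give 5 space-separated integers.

Step 1: flows [0->1,2->0,0->4,3->4] -> levels [5 6 9 4 3]
Step 2: flows [1->0,2->0,0->4,3->4] -> levels [6 5 8 3 5]
Step 3: flows [0->1,2->0,0->4,4->3] -> levels [5 6 7 4 5]
Step 4: flows [1->0,2->0,0=4,4->3] -> levels [7 5 6 5 4]
Step 5: flows [0->1,0->2,0->4,3->4] -> levels [4 6 7 4 6]
Step 6: flows [1->0,2->0,4->0,4->3] -> levels [7 5 6 5 4]
  -> period-2 cycle: step 6 state = step 4 state; never stabilizes
  -> state at step 30: (30-4) mod 2 = 0, same as step 4 -> [7 5 6 5 4]

Answer: 7 5 6 5 4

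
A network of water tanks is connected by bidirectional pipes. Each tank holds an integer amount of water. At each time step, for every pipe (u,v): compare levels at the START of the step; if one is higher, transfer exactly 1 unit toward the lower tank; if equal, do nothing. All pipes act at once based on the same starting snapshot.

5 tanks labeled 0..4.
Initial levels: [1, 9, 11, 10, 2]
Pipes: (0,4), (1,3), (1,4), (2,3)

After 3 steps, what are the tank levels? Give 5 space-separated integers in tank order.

Step 1: flows [4->0,3->1,1->4,2->3] -> levels [2 9 10 10 2]
Step 2: flows [0=4,3->1,1->4,2=3] -> levels [2 9 10 9 3]
Step 3: flows [4->0,1=3,1->4,2->3] -> levels [3 8 9 10 3]

Answer: 3 8 9 10 3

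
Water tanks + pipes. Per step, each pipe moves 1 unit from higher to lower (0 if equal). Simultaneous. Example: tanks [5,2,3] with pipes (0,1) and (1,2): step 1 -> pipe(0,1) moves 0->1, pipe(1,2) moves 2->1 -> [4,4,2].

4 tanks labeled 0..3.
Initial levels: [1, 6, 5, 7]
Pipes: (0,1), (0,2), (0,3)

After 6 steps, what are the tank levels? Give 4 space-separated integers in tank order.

Answer: 6 4 4 5

Derivation:
Step 1: flows [1->0,2->0,3->0] -> levels [4 5 4 6]
Step 2: flows [1->0,0=2,3->0] -> levels [6 4 4 5]
Step 3: flows [0->1,0->2,0->3] -> levels [3 5 5 6]
Step 4: flows [1->0,2->0,3->0] -> levels [6 4 4 5]
  -> period-2 cycle: step 4 state = step 2 state
  -> state at step 6: (6-2) mod 2 = 0, same as step 2 -> [6 4 4 5]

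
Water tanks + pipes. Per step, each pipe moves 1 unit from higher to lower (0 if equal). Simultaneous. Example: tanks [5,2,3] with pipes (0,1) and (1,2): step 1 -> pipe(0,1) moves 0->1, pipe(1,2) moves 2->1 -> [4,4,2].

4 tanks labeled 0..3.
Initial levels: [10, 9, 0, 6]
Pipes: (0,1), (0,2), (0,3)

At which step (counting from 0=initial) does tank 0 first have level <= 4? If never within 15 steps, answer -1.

Step 1: flows [0->1,0->2,0->3] -> levels [7 10 1 7]
Step 2: flows [1->0,0->2,0=3] -> levels [7 9 2 7]
Step 3: flows [1->0,0->2,0=3] -> levels [7 8 3 7]
Step 4: flows [1->0,0->2,0=3] -> levels [7 7 4 7]
Step 5: flows [0=1,0->2,0=3] -> levels [6 7 5 7]
Step 6: flows [1->0,0->2,3->0] -> levels [7 6 6 6]
Step 7: flows [0->1,0->2,0->3] -> levels [4 7 7 7]
Tank 0 first reaches <=4 at step 7

Answer: 7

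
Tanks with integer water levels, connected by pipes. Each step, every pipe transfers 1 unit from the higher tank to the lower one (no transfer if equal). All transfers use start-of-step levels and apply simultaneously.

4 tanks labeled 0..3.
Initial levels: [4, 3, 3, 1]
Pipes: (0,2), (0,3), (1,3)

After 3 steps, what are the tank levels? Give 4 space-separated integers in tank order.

Step 1: flows [0->2,0->3,1->3] -> levels [2 2 4 3]
Step 2: flows [2->0,3->0,3->1] -> levels [4 3 3 1]
  -> period-2 cycle: step 2 state = step 0 state
  -> state at step 3: (3-0) mod 2 = 1, same as step 1 -> [2 2 4 3]

Answer: 2 2 4 3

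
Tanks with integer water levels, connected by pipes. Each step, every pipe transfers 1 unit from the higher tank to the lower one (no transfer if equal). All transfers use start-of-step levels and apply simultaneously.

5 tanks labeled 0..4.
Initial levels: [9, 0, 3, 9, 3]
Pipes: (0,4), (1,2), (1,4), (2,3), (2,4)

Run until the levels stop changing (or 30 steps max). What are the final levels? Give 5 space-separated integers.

Step 1: flows [0->4,2->1,4->1,3->2,2=4] -> levels [8 2 3 8 3]
Step 2: flows [0->4,2->1,4->1,3->2,2=4] -> levels [7 4 3 7 3]
Step 3: flows [0->4,1->2,1->4,3->2,2=4] -> levels [6 2 5 6 5]
Step 4: flows [0->4,2->1,4->1,3->2,2=4] -> levels [5 4 5 5 5]
Step 5: flows [0=4,2->1,4->1,2=3,2=4] -> levels [5 6 4 5 4]
Step 6: flows [0->4,1->2,1->4,3->2,2=4] -> levels [4 4 6 4 6]
Step 7: flows [4->0,2->1,4->1,2->3,2=4] -> levels [5 6 4 5 4]
  -> period-2 cycle: step 7 state = step 5 state; never stabilizes
  -> state at step 30: (30-5) mod 2 = 1, same as step 6 -> [4 4 6 4 6]

Answer: 4 4 6 4 6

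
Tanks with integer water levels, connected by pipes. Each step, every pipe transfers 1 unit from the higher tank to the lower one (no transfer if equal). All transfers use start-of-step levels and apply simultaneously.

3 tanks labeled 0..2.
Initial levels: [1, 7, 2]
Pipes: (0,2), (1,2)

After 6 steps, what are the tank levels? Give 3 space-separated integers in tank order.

Step 1: flows [2->0,1->2] -> levels [2 6 2]
Step 2: flows [0=2,1->2] -> levels [2 5 3]
Step 3: flows [2->0,1->2] -> levels [3 4 3]
Step 4: flows [0=2,1->2] -> levels [3 3 4]
Step 5: flows [2->0,2->1] -> levels [4 4 2]
Step 6: flows [0->2,1->2] -> levels [3 3 4]

Answer: 3 3 4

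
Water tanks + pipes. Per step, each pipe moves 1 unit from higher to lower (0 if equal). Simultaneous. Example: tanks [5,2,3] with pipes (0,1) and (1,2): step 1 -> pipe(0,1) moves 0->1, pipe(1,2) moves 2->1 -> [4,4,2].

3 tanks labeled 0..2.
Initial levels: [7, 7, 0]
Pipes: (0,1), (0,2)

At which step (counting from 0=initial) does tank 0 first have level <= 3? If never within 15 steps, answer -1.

Step 1: flows [0=1,0->2] -> levels [6 7 1]
Step 2: flows [1->0,0->2] -> levels [6 6 2]
Step 3: flows [0=1,0->2] -> levels [5 6 3]
Step 4: flows [1->0,0->2] -> levels [5 5 4]
Step 5: flows [0=1,0->2] -> levels [4 5 5]
Step 6: flows [1->0,2->0] -> levels [6 4 4]
Step 7: flows [0->1,0->2] -> levels [4 5 5]
  -> period-2 cycle (repeats step 5); tank 0 never drops to <=3
Tank 0 never reaches <=3 within 15 steps

Answer: -1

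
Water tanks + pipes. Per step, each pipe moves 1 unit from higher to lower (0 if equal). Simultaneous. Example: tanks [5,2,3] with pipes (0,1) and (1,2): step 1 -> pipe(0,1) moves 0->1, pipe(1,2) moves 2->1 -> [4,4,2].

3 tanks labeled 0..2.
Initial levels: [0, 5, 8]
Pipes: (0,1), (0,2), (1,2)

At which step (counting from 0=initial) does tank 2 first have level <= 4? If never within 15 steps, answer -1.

Step 1: flows [1->0,2->0,2->1] -> levels [2 5 6]
Step 2: flows [1->0,2->0,2->1] -> levels [4 5 4]
Tank 2 first reaches <=4 at step 2

Answer: 2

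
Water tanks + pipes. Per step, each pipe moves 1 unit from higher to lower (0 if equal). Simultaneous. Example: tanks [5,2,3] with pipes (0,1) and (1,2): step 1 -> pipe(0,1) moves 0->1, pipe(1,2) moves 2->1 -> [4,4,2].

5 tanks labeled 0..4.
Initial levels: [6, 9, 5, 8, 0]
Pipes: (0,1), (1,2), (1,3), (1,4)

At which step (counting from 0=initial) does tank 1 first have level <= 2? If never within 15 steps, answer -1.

Step 1: flows [1->0,1->2,1->3,1->4] -> levels [7 5 6 9 1]
Step 2: flows [0->1,2->1,3->1,1->4] -> levels [6 7 5 8 2]
Step 3: flows [1->0,1->2,3->1,1->4] -> levels [7 5 6 7 3]
Step 4: flows [0->1,2->1,3->1,1->4] -> levels [6 7 5 6 4]
Step 5: flows [1->0,1->2,1->3,1->4] -> levels [7 3 6 7 5]
Step 6: flows [0->1,2->1,3->1,4->1] -> levels [6 7 5 6 4]
  -> period-2 cycle (repeats step 4); tank 1 never drops to <=2
Tank 1 never reaches <=2 within 15 steps

Answer: -1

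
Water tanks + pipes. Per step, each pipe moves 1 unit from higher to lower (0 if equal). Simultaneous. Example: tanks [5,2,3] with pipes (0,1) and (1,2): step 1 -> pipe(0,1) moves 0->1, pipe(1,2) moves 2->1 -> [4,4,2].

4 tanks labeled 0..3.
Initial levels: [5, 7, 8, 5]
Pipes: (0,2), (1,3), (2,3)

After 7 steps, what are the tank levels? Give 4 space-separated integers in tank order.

Answer: 7 6 5 7

Derivation:
Step 1: flows [2->0,1->3,2->3] -> levels [6 6 6 7]
Step 2: flows [0=2,3->1,3->2] -> levels [6 7 7 5]
Step 3: flows [2->0,1->3,2->3] -> levels [7 6 5 7]
Step 4: flows [0->2,3->1,3->2] -> levels [6 7 7 5]
  -> period-2 cycle: step 4 state = step 2 state
  -> state at step 7: (7-2) mod 2 = 1, same as step 3 -> [7 6 5 7]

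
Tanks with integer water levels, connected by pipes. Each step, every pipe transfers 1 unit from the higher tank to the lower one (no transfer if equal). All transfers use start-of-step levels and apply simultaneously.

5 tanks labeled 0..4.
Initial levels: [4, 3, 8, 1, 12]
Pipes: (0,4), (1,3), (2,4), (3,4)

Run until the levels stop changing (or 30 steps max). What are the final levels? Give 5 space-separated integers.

Answer: 6 5 6 4 7

Derivation:
Step 1: flows [4->0,1->3,4->2,4->3] -> levels [5 2 9 3 9]
Step 2: flows [4->0,3->1,2=4,4->3] -> levels [6 3 9 3 7]
Step 3: flows [4->0,1=3,2->4,4->3] -> levels [7 3 8 4 6]
Step 4: flows [0->4,3->1,2->4,4->3] -> levels [6 4 7 4 7]
Step 5: flows [4->0,1=3,2=4,4->3] -> levels [7 4 7 5 5]
Step 6: flows [0->4,3->1,2->4,3=4] -> levels [6 5 6 4 7]
Step 7: flows [4->0,1->3,4->2,4->3] -> levels [7 4 7 6 4]
Step 8: flows [0->4,3->1,2->4,3->4] -> levels [6 5 6 4 7]
  -> period-2 cycle: step 8 state = step 6 state; never stabilizes
  -> state at step 30: (30-6) mod 2 = 0, same as step 6 -> [6 5 6 4 7]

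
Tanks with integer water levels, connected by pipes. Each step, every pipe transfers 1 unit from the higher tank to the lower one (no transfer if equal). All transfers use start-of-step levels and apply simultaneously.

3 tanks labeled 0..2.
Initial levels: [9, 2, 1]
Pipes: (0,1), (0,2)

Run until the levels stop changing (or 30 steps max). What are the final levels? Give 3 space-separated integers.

Answer: 5 4 3

Derivation:
Step 1: flows [0->1,0->2] -> levels [7 3 2]
Step 2: flows [0->1,0->2] -> levels [5 4 3]
Step 3: flows [0->1,0->2] -> levels [3 5 4]
Step 4: flows [1->0,2->0] -> levels [5 4 3]
  -> period-2 cycle: step 4 state = step 2 state; never stabilizes
  -> state at step 30: (30-2) mod 2 = 0, same as step 2 -> [5 4 3]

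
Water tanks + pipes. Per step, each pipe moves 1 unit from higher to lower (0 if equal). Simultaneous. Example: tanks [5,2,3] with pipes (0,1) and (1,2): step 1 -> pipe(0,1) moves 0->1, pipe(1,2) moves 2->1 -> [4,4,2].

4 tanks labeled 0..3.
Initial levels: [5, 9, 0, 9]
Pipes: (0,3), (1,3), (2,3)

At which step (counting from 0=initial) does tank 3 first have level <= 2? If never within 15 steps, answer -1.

Answer: -1

Derivation:
Step 1: flows [3->0,1=3,3->2] -> levels [6 9 1 7]
Step 2: flows [3->0,1->3,3->2] -> levels [7 8 2 6]
Step 3: flows [0->3,1->3,3->2] -> levels [6 7 3 7]
Step 4: flows [3->0,1=3,3->2] -> levels [7 7 4 5]
Step 5: flows [0->3,1->3,3->2] -> levels [6 6 5 6]
Step 6: flows [0=3,1=3,3->2] -> levels [6 6 6 5]
Step 7: flows [0->3,1->3,2->3] -> levels [5 5 5 8]
Step 8: flows [3->0,3->1,3->2] -> levels [6 6 6 5]
  -> period-2 cycle (repeats step 6); tank 3 never drops to <=2
Tank 3 never reaches <=2 within 15 steps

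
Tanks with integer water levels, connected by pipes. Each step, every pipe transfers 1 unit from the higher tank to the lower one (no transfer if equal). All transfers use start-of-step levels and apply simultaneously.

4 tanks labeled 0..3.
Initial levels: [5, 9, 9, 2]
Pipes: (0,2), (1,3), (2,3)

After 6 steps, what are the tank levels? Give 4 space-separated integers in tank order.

Answer: 7 6 5 7

Derivation:
Step 1: flows [2->0,1->3,2->3] -> levels [6 8 7 4]
Step 2: flows [2->0,1->3,2->3] -> levels [7 7 5 6]
Step 3: flows [0->2,1->3,3->2] -> levels [6 6 7 6]
Step 4: flows [2->0,1=3,2->3] -> levels [7 6 5 7]
Step 5: flows [0->2,3->1,3->2] -> levels [6 7 7 5]
Step 6: flows [2->0,1->3,2->3] -> levels [7 6 5 7]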